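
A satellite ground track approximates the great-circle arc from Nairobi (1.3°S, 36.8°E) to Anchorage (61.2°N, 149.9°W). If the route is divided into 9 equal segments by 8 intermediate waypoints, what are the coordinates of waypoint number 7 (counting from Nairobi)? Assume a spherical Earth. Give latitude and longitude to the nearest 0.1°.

Write both endpoints as unit vectors p₁, p₂ with components (cos φ cos λ, cos φ sin λ, sin φ).
The central angle between the endpoints is δ = arccos(p₁·p₂) ≈ 2.092 rad (119.9°).
Interpolate at f = 7/9 with slerp weights a = sin((1−f)δ)/sin δ ≈ 0.517, b = sin(fδ)/sin δ ≈ 1.151.
p = a·p₁ + b·p₂ ≈ (-0.066, 0.031, 0.997); φ = arcsin(p_z) ≈ 85.81°, λ = atan2(p_y, p_x) ≈ 154.47°.

≈ 85.8°N, 154.5°E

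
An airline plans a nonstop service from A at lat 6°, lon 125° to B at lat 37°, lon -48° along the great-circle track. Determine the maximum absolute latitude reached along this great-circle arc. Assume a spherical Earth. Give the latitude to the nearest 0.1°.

The great circle lies in the plane with unit normal n̂ = (p₁ × p₂)/|p₁ × p₂|.
Here n̂_z ≈ -0.141; the vertex latitude is φ_max = arccos|n̂_z| ≈ 81.9°.
Check via Clairaut: cos φ_max = |cos φ₁| · sin C = cos(6.0°)·sin(8.1°) ≈ 0.141, again giving ≈ 81.9°.

≈ 81.9°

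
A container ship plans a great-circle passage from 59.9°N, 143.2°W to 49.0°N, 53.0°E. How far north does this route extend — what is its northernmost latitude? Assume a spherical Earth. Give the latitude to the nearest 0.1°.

The great circle lies in the plane with unit normal n̂ = (p₁ × p₂)/|p₁ × p₂|.
Here n̂_z ≈ -0.097; the vertex latitude is φ_max = arccos|n̂_z| ≈ 84.4°.
Check via Clairaut: cos φ_max = |cos φ₁| · sin C = cos(59.9°)·sin(11.2°) ≈ 0.097, again giving ≈ 84.4°.

≈ 84.4°N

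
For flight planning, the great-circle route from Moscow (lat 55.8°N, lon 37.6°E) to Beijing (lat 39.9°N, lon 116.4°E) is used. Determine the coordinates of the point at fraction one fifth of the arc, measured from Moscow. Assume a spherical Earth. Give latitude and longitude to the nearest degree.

The haversine formula gives a central angle δ ≈ 0.909 rad (52.1°) between the endpoints.
Interpolate at f = 1/5 with slerp weights a = sin((1−f)δ)/sin δ ≈ 0.843, b = sin(fδ)/sin δ ≈ 0.229.
p = a·p₁ + b·p₂ ≈ (0.297, 0.447, 0.844); φ = arcsin(p_z) ≈ 57.57°, λ = atan2(p_y, p_x) ≈ 56.36°.

≈ lat 58°N, lon 56°E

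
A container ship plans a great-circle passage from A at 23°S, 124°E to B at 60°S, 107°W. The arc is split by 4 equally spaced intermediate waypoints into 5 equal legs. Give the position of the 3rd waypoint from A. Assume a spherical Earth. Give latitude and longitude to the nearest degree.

≈ 66°S, 172°E

Write both endpoints as unit vectors p₁, p₂ with components (cos φ cos λ, cos φ sin λ, sin φ).
The central angle between the endpoints is δ = arccos(p₁·p₂) ≈ 1.522 rad (87.2°).
Interpolate at f = 3/5 with slerp weights a = sin((1−f)δ)/sin δ ≈ 0.573, b = sin(fδ)/sin δ ≈ 0.792.
p = a·p₁ + b·p₂ ≈ (-0.411, 0.058, -0.910); φ = arcsin(p_z) ≈ -65.50°, λ = atan2(p_y, p_x) ≈ 171.95°.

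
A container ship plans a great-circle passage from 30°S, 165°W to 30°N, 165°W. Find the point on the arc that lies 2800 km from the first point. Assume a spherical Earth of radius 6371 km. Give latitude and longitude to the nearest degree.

Convert each endpoint to a unit vector on the sphere (x = cos φ cos λ, y = cos φ sin λ, z = sin φ).
The central angle between the endpoints is δ = arccos(p₁·p₂) ≈ 1.047 rad (60.0°). The total great-circle distance is δ·R ≈ 1.047 × 6371 ≈ 6672 km, so the target fraction is f = 2800/6672 ≈ 0.420.
Interpolate at f ≈ 0.420 with slerp weights a = sin((1−f)δ)/sin δ ≈ 0.659, b = sin(fδ)/sin δ ≈ 0.491.
p = a·p₁ + b·p₂ ≈ (-0.963, -0.258, -0.084); φ = arcsin(p_z) ≈ -4.82°, λ = atan2(p_y, p_x) ≈ -165.00°.

≈ 5°S, 165°W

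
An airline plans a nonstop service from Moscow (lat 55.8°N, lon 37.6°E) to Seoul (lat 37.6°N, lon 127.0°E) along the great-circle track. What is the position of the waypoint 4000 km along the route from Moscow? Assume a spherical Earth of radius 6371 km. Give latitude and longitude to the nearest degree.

≈ lat 53°N, lon 101°E

Convert each endpoint to a unit vector on the sphere (x = cos φ cos λ, y = cos φ sin λ, z = sin φ).
The central angle between the endpoints is δ = arccos(p₁·p₂) ≈ 1.036 rad (59.4°). The total great-circle distance is δ·R ≈ 1.036 × 6371 ≈ 6603 km, so the target fraction is f = 4000/6603 ≈ 0.606.
Interpolate at f ≈ 0.606 with slerp weights a = sin((1−f)δ)/sin δ ≈ 0.462, b = sin(fδ)/sin δ ≈ 0.683.
p = a·p₁ + b·p₂ ≈ (-0.120, 0.590, 0.798); φ = arcsin(p_z) ≈ 52.97°, λ = atan2(p_y, p_x) ≈ 101.48°.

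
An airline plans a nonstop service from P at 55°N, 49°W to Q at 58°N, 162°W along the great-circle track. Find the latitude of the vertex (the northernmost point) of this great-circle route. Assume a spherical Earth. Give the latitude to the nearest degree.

≈ 70°N

The great circle lies in the plane with unit normal n̂ = (p₁ × p₂)/|p₁ × p₂|.
Here n̂_z ≈ -0.342; the vertex latitude is φ_max = arccos|n̂_z| ≈ 70.0°.
Check via Clairaut: cos φ_max = |cos φ₁| · sin C = cos(55.0°)·sin(36.6°) ≈ 0.342, again giving ≈ 70.0°.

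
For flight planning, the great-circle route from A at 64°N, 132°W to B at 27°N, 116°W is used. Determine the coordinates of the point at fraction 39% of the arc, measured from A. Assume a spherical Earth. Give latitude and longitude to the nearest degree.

≈ 50°N, 123°W

Write both endpoints as unit vectors p₁, p₂ with components (cos φ cos λ, cos φ sin λ, sin φ).
The central angle between the endpoints is δ = arccos(p₁·p₂) ≈ 0.671 rad (38.4°).
Interpolate at f = 0.39 with slerp weights a = sin((1−f)δ)/sin δ ≈ 0.640, b = sin(fδ)/sin δ ≈ 0.416.
p = a·p₁ + b·p₂ ≈ (-0.350, -0.542, 0.764); φ = arcsin(p_z) ≈ 49.83°, λ = atan2(p_y, p_x) ≈ -122.89°.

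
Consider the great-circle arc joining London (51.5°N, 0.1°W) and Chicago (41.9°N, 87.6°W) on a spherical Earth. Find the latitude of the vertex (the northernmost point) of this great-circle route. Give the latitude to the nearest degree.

The great circle lies in the plane with unit normal n̂ = (p₁ × p₂)/|p₁ × p₂|.
Here n̂_z ≈ -0.551; the vertex latitude is φ_max = arccos|n̂_z| ≈ 56.6°.
Check via Clairaut: cos φ_max = |cos φ₁| · sin C = cos(51.5°)·sin(62.3°) ≈ 0.551, again giving ≈ 56.6°.

≈ 57°N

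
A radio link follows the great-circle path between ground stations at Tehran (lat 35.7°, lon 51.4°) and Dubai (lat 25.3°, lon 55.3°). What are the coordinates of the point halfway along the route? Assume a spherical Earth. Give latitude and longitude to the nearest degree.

≈ lat 31°, lon 53°

From cos δ = sin φ₁ sin φ₂ + cos φ₁ cos φ₂ cos Δλ, the central angle is δ ≈ 0.191 rad (10.9°).
Interpolate at f = 1/2 with slerp weights a = sin((1−f)δ)/sin δ ≈ 0.502, b = sin(fδ)/sin δ ≈ 0.502.
p = a·p₁ + b·p₂ ≈ (0.513, 0.692, 0.508); φ = arcsin(p_z) ≈ 30.51°, λ = atan2(p_y, p_x) ≈ 53.45°.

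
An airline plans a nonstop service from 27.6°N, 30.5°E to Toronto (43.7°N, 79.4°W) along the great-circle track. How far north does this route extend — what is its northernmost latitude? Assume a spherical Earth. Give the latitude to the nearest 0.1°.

≈ 52.7°N

The great circle lies in the plane with unit normal n̂ = (p₁ × p₂)/|p₁ × p₂|.
Here n̂_z ≈ -0.606; the vertex latitude is φ_max = arccos|n̂_z| ≈ 52.7°.
Check via Clairaut: cos φ_max = |cos φ₁| · sin C = cos(27.6°)·sin(43.1°) ≈ 0.606, again giving ≈ 52.7°.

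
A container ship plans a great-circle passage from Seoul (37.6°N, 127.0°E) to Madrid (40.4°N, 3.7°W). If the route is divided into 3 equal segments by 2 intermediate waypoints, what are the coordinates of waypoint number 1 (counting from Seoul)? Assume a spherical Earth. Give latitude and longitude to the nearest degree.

≈ 58°N, 94°E

From cos δ = sin φ₁ sin φ₂ + cos φ₁ cos φ₂ cos Δλ, the central angle is δ ≈ 1.569 rad (89.9°).
Interpolate at f = 1/3 with slerp weights a = sin((1−f)δ)/sin δ ≈ 0.865, b = sin(fδ)/sin δ ≈ 0.499.
p = a·p₁ + b·p₂ ≈ (-0.033, 0.523, 0.852); φ = arcsin(p_z) ≈ 58.40°, λ = atan2(p_y, p_x) ≈ 93.62°.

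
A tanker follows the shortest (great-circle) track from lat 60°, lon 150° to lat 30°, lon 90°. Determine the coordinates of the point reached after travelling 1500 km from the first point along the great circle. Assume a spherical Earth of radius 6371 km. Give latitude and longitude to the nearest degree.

≈ lat 55°, lon 126°

Write both endpoints as unit vectors p₁, p₂ with components (cos φ cos λ, cos φ sin λ, sin φ).
The central angle between the endpoints is δ = arccos(p₁·p₂) ≈ 0.864 rad (49.5°). The total great-circle distance is δ·R ≈ 0.864 × 6371 ≈ 5504 km, so the target fraction is f = 1500/5504 ≈ 0.273.
Interpolate at f ≈ 0.273 with slerp weights a = sin((1−f)δ)/sin δ ≈ 0.773, b = sin(fδ)/sin δ ≈ 0.307.
p = a·p₁ + b·p₂ ≈ (-0.335, 0.459, 0.823); φ = arcsin(p_z) ≈ 55.38°, λ = atan2(p_y, p_x) ≈ 126.11°.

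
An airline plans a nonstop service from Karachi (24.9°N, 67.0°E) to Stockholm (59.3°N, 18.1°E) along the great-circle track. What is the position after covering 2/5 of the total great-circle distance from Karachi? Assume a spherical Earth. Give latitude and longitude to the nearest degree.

≈ 41°N, 54°E

Convert each endpoint to a unit vector on the sphere (x = cos φ cos λ, y = cos φ sin λ, z = sin φ).
The central angle between the endpoints is δ = arccos(p₁·p₂) ≈ 0.841 rad (48.2°).
Interpolate at f = 2/5 with slerp weights a = sin((1−f)δ)/sin δ ≈ 0.649, b = sin(fδ)/sin δ ≈ 0.443.
p = a·p₁ + b·p₂ ≈ (0.445, 0.612, 0.654); φ = arcsin(p_z) ≈ 40.84°, λ = atan2(p_y, p_x) ≈ 53.98°.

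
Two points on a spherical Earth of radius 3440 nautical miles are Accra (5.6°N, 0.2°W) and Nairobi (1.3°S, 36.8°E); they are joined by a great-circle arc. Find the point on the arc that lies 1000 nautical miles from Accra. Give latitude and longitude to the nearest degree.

≈ (3°N, 16°E)

Convert each endpoint to a unit vector on the sphere (x = cos φ cos λ, y = cos φ sin λ, z = sin φ).
The central angle between the endpoints is δ = arccos(p₁·p₂) ≈ 0.656 rad (37.6°). The total great-circle distance is δ·R ≈ 0.656 × 3440 ≈ 2257 nmi, so the target fraction is f = 1000/2257 ≈ 0.443.
Interpolate at f ≈ 0.443 with slerp weights a = sin((1−f)δ)/sin δ ≈ 0.586, b = sin(fδ)/sin δ ≈ 0.470.
p = a·p₁ + b·p₂ ≈ (0.959, 0.279, 0.046); φ = arcsin(p_z) ≈ 2.66°, λ = atan2(p_y, p_x) ≈ 16.24°.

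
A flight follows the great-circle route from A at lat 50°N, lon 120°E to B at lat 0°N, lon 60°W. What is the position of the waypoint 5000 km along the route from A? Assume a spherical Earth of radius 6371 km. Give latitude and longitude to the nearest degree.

≈ lat 85°N, lon 60°W

The haversine formula gives a central angle δ ≈ 2.269 rad (130.0°) between the endpoints. The total great-circle distance is δ·R ≈ 2.269 × 6371 ≈ 14455 km, so the target fraction is f = 5000/14455 ≈ 0.346.
Interpolate at f ≈ 0.346 with slerp weights a = sin((1−f)δ)/sin δ ≈ 1.301, b = sin(fδ)/sin δ ≈ 0.923.
p = a·p₁ + b·p₂ ≈ (0.043, -0.075, 0.996); φ = arcsin(p_z) ≈ 85.03°, λ = atan2(p_y, p_x) ≈ -60.00°.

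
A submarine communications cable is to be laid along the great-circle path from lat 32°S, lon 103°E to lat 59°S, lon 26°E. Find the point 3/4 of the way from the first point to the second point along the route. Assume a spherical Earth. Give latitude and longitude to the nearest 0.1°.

From cos δ = sin φ₁ sin φ₂ + cos φ₁ cos φ₂ cos Δλ, the central angle is δ ≈ 0.985 rad (56.5°).
Interpolate at f = 3/4 with slerp weights a = sin((1−f)δ)/sin δ ≈ 0.293, b = sin(fδ)/sin δ ≈ 0.808.
p = a·p₁ + b·p₂ ≈ (0.318, 0.424, -0.848); φ = arcsin(p_z) ≈ -57.97°, λ = atan2(p_y, p_x) ≈ 53.12°.

≈ lat 58.0°S, lon 53.1°E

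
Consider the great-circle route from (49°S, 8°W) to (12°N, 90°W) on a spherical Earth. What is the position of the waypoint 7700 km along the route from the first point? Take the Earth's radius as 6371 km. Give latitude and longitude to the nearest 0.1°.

≈ (6.9°S, 74.1°W)

Convert each endpoint to a unit vector on the sphere (x = cos φ cos λ, y = cos φ sin λ, z = sin φ).
The central angle between the endpoints is δ = arccos(p₁·p₂) ≈ 1.638 rad (93.9°). The total great-circle distance is δ·R ≈ 1.638 × 6371 ≈ 10439 km, so the target fraction is f = 7700/10439 ≈ 0.738.
Interpolate at f ≈ 0.738 with slerp weights a = sin((1−f)δ)/sin δ ≈ 0.418, b = sin(fδ)/sin δ ≈ 0.937.
p = a·p₁ + b·p₂ ≈ (0.271, -0.955, -0.120); φ = arcsin(p_z) ≈ -6.91°, λ = atan2(p_y, p_x) ≈ -74.14°.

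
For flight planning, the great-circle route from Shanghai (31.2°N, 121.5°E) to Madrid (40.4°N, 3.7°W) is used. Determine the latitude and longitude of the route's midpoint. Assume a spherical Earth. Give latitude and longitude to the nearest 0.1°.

≈ 57.3°N, 65.3°E

Write both endpoints as unit vectors p₁, p₂ with components (cos φ cos λ, cos φ sin λ, sin φ).
The central angle between the endpoints is δ = arccos(p₁·p₂) ≈ 1.611 rad (92.3°).
Interpolate at f = 1/2 with slerp weights a = sin((1−f)δ)/sin δ ≈ 0.722, b = sin(fδ)/sin δ ≈ 0.722.
p = a·p₁ + b·p₂ ≈ (0.226, 0.491, 0.841); φ = arcsin(p_z) ≈ 57.30°, λ = atan2(p_y, p_x) ≈ 65.29°.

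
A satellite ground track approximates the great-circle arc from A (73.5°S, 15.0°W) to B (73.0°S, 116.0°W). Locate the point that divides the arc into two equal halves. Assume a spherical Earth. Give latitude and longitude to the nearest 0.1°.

≈ (79.2°S, 66.5°W)

Convert each endpoint to a unit vector on the sphere (x = cos φ cos λ, y = cos φ sin λ, z = sin φ).
The central angle between the endpoints is δ = arccos(p₁·p₂) ≈ 0.449 rad (25.7°).
Interpolate at f = 1/2 with slerp weights a = sin((1−f)δ)/sin δ ≈ 0.513, b = sin(fδ)/sin δ ≈ 0.513.
p = a·p₁ + b·p₂ ≈ (0.075, -0.172, -0.982); φ = arcsin(p_z) ≈ -79.16°, λ = atan2(p_y, p_x) ≈ -66.51°.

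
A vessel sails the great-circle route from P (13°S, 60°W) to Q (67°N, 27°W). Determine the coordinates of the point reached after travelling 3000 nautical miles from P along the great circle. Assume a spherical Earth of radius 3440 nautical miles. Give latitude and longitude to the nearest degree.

≈ (36°N, 48°W)

Write both endpoints as unit vectors p₁, p₂ with components (cos φ cos λ, cos φ sin λ, sin φ).
The central angle between the endpoints is δ = arccos(p₁·p₂) ≈ 1.458 rad (83.6°). The total great-circle distance is δ·R ≈ 1.458 × 3440 ≈ 5017 nmi, so the target fraction is f = 3000/5017 ≈ 0.598.
Interpolate at f ≈ 0.598 with slerp weights a = sin((1−f)δ)/sin δ ≈ 0.557, b = sin(fδ)/sin δ ≈ 0.771.
p = a·p₁ + b·p₂ ≈ (0.540, -0.606, 0.584); φ = arcsin(p_z) ≈ 35.74°, λ = atan2(p_y, p_x) ≈ -48.35°.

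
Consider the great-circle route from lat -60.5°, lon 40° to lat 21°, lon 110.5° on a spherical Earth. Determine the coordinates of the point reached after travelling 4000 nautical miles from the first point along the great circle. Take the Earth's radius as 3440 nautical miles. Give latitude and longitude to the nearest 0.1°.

≈ lat -8.1°, lon 95.7°

From cos δ = sin φ₁ sin φ₂ + cos φ₁ cos φ₂ cos Δλ, the central angle is δ ≈ 1.730 rad (99.1°). The total great-circle distance is δ·R ≈ 1.730 × 3440 ≈ 5951 nmi, so the target fraction is f = 4000/5951 ≈ 0.672.
Interpolate at f ≈ 0.672 with slerp weights a = sin((1−f)δ)/sin δ ≈ 0.544, b = sin(fδ)/sin δ ≈ 0.930.
p = a·p₁ + b·p₂ ≈ (-0.099, 0.985, -0.140); φ = arcsin(p_z) ≈ -8.07°, λ = atan2(p_y, p_x) ≈ 95.72°.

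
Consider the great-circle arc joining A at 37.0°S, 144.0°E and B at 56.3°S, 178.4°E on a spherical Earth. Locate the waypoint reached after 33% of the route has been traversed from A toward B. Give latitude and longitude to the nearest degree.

≈ 44°S, 153°E

Convert each endpoint to a unit vector on the sphere (x = cos φ cos λ, y = cos φ sin λ, z = sin φ).
The central angle between the endpoints is δ = arccos(p₁·p₂) ≈ 0.523 rad (30.0°).
Interpolate at f = 0.33 with slerp weights a = sin((1−f)δ)/sin δ ≈ 0.687, b = sin(fδ)/sin δ ≈ 0.344.
p = a·p₁ + b·p₂ ≈ (-0.635, 0.328, -0.700); φ = arcsin(p_z) ≈ -44.40°, λ = atan2(p_y, p_x) ≈ 152.68°.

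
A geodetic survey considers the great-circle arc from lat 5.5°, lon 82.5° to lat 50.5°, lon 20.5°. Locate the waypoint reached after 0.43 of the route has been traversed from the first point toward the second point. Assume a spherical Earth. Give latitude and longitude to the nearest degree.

≈ lat 28°, lon 63°

Write both endpoints as unit vectors p₁, p₂ with components (cos φ cos λ, cos φ sin λ, sin φ).
The central angle between the endpoints is δ = arccos(p₁·p₂) ≈ 1.190 rad (68.2°).
Interpolate at f = 0.43 with slerp weights a = sin((1−f)δ)/sin δ ≈ 0.676, b = sin(fδ)/sin δ ≈ 0.528.
p = a·p₁ + b·p₂ ≈ (0.402, 0.785, 0.472); φ = arcsin(p_z) ≈ 28.15°, λ = atan2(p_y, p_x) ≈ 62.86°.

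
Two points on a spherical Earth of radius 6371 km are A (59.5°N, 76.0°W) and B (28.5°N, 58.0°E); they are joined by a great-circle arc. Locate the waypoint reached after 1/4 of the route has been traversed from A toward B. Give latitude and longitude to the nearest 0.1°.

Convert each endpoint to a unit vector on the sphere (x = cos φ cos λ, y = cos φ sin λ, z = sin φ).
The central angle between the endpoints is δ = arccos(p₁·p₂) ≈ 1.469 rad (84.2°).
Interpolate at f = 1/4 with slerp weights a = sin((1−f)δ)/sin δ ≈ 0.897, b = sin(fδ)/sin δ ≈ 0.361.
p = a·p₁ + b·p₂ ≈ (0.278, -0.173, 0.945); φ = arcsin(p_z) ≈ 70.89°, λ = atan2(p_y, p_x) ≈ -31.81°.

≈ (70.9°N, 31.8°W)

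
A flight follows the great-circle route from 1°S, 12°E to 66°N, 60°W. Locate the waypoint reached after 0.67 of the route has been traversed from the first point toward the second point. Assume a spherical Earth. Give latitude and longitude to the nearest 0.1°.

Write both endpoints as unit vectors p₁, p₂ with components (cos φ cos λ, cos φ sin λ, sin φ).
The central angle between the endpoints is δ = arccos(p₁·p₂) ≈ 1.461 rad (83.7°).
Interpolate at f = 0.67 with slerp weights a = sin((1−f)δ)/sin δ ≈ 0.466, b = sin(fδ)/sin δ ≈ 0.835.
p = a·p₁ + b·p₂ ≈ (0.626, -0.197, 0.755); φ = arcsin(p_z) ≈ 48.98°, λ = atan2(p_y, p_x) ≈ -17.48°.

≈ 49.0°N, 17.5°W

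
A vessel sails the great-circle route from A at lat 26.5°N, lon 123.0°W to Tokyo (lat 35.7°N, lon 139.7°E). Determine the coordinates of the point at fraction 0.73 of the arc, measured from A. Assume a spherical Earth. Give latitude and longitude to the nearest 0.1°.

≈ lat 42.3°N, lon 166.4°E

Convert each endpoint to a unit vector on the sphere (x = cos φ cos λ, y = cos φ sin λ, z = sin φ).
The central angle between the endpoints is δ = arccos(p₁·p₂) ≈ 1.402 rad (80.3°).
Interpolate at f = 0.73 with slerp weights a = sin((1−f)δ)/sin δ ≈ 0.375, b = sin(fδ)/sin δ ≈ 0.866.
p = a·p₁ + b·p₂ ≈ (-0.719, 0.174, 0.673); φ = arcsin(p_z) ≈ 42.28°, λ = atan2(p_y, p_x) ≈ 166.43°.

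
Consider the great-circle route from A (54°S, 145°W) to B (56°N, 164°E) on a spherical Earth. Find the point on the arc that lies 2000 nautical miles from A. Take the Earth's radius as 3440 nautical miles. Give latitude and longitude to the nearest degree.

Write both endpoints as unit vectors p₁, p₂ with components (cos φ cos λ, cos φ sin λ, sin φ).
The central angle between the endpoints is δ = arccos(p₁·p₂) ≈ 2.053 rad (117.6°). The total great-circle distance is δ·R ≈ 2.053 × 3440 ≈ 7063 nmi, so the target fraction is f = 2000/7063 ≈ 0.283.
Interpolate at f ≈ 0.283 with slerp weights a = sin((1−f)δ)/sin δ ≈ 1.123, b = sin(fδ)/sin δ ≈ 0.620.
p = a·p₁ + b·p₂ ≈ (-0.874, -0.283, -0.395); φ = arcsin(p_z) ≈ -23.25°, λ = atan2(p_y, p_x) ≈ -162.05°.

≈ (23°S, 162°W)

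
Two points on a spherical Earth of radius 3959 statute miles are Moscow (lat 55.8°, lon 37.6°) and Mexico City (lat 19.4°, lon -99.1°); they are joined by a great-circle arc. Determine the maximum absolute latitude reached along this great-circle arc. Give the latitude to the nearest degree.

The great circle lies in the plane with unit normal n̂ = (p₁ × p₂)/|p₁ × p₂|.
Here n̂_z ≈ -0.366; the vertex latitude is φ_max = arccos|n̂_z| ≈ 68.5°.

≈ 69°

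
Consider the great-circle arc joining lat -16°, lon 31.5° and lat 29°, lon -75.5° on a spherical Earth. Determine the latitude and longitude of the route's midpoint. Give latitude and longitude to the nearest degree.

≈ lat 11°, lon -18°

Write both endpoints as unit vectors p₁, p₂ with components (cos φ cos λ, cos φ sin λ, sin φ).
The central angle between the endpoints is δ = arccos(p₁·p₂) ≈ 1.960 rad (112.3°).
Interpolate at f = 1/2 with slerp weights a = sin((1−f)δ)/sin δ ≈ 0.898, b = sin(fδ)/sin δ ≈ 0.898.
p = a·p₁ + b·p₂ ≈ (0.932, -0.309, 0.188); φ = arcsin(p_z) ≈ 10.82°, λ = atan2(p_y, p_x) ≈ -18.35°.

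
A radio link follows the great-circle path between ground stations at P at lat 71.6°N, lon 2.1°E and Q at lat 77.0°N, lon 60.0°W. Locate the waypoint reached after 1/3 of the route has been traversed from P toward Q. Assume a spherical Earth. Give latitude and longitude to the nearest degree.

Convert each endpoint to a unit vector on the sphere (x = cos φ cos λ, y = cos φ sin λ, z = sin φ).
The central angle between the endpoints is δ = arccos(p₁·p₂) ≈ 0.292 rad (16.7°).
Interpolate at f = 1/3 with slerp weights a = sin((1−f)δ)/sin δ ≈ 0.672, b = sin(fδ)/sin δ ≈ 0.338.
p = a·p₁ + b·p₂ ≈ (0.250, -0.058, 0.967); φ = arcsin(p_z) ≈ 75.13°, λ = atan2(p_y, p_x) ≈ -13.06°.

≈ lat 75°N, lon 13°W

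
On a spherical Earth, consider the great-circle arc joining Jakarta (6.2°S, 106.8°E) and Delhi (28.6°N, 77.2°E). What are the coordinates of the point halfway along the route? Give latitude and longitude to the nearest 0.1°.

≈ 11.6°N, 92.9°E

Convert each endpoint to a unit vector on the sphere (x = cos φ cos λ, y = cos φ sin λ, z = sin φ).
The central angle between the endpoints is δ = arccos(p₁·p₂) ≈ 0.785 rad (45.0°).
Interpolate at f = 1/2 with slerp weights a = sin((1−f)δ)/sin δ ≈ 0.541, b = sin(fδ)/sin δ ≈ 0.541.
p = a·p₁ + b·p₂ ≈ (-0.050, 0.978, 0.201); φ = arcsin(p_z) ≈ 11.57°, λ = atan2(p_y, p_x) ≈ 92.94°.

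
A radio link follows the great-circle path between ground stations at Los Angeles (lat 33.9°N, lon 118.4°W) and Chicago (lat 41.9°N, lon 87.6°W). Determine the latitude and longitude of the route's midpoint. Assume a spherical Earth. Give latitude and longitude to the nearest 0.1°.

From cos δ = sin φ₁ sin φ₂ + cos φ₁ cos φ₂ cos Δλ, the central angle is δ ≈ 0.444 rad (25.4°).
Interpolate at f = 1/2 with slerp weights a = sin((1−f)δ)/sin δ ≈ 0.513, b = sin(fδ)/sin δ ≈ 0.513.
p = a·p₁ + b·p₂ ≈ (-0.186, -0.755, 0.628); φ = arcsin(p_z) ≈ 38.92°, λ = atan2(p_y, p_x) ≈ -103.86°.

≈ lat 38.9°N, lon 103.9°W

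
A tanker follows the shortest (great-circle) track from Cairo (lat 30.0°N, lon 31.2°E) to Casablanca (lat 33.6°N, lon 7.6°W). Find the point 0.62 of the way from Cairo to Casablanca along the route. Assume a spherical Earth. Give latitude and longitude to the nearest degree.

Convert each endpoint to a unit vector on the sphere (x = cos φ cos λ, y = cos φ sin λ, z = sin φ).
The central angle between the endpoints is δ = arccos(p₁·p₂) ≈ 0.576 rad (33.0°).
Interpolate at f = 0.62 with slerp weights a = sin((1−f)δ)/sin δ ≈ 0.399, b = sin(fδ)/sin δ ≈ 0.642.
p = a·p₁ + b·p₂ ≈ (0.825, 0.108, 0.554); φ = arcsin(p_z) ≈ 33.67°, λ = atan2(p_y, p_x) ≈ 7.47°.

≈ lat 34°N, lon 7°E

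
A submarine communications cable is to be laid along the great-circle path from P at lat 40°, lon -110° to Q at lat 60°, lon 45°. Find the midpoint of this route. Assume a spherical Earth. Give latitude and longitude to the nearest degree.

≈ lat 76°, lon -76°

Convert each endpoint to a unit vector on the sphere (x = cos φ cos λ, y = cos φ sin λ, z = sin φ).
The central angle between the endpoints is δ = arccos(p₁·p₂) ≈ 1.360 rad (77.9°).
Interpolate at f = 1/2 with slerp weights a = sin((1−f)δ)/sin δ ≈ 0.643, b = sin(fδ)/sin δ ≈ 0.643.
p = a·p₁ + b·p₂ ≈ (0.059, -0.236, 0.970); φ = arcsin(p_z) ≈ 75.95°, λ = atan2(p_y, p_x) ≈ -75.97°.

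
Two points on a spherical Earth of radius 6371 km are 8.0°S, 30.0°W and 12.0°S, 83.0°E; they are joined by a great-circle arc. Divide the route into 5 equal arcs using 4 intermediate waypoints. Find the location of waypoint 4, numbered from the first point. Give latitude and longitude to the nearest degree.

≈ 16°S, 61°E

Convert each endpoint to a unit vector on the sphere (x = cos φ cos λ, y = cos φ sin λ, z = sin φ).
The central angle between the endpoints is δ = arccos(p₁·p₂) ≈ 1.928 rad (110.5°).
Interpolate at f = 4/5 with slerp weights a = sin((1−f)δ)/sin δ ≈ 0.401, b = sin(fδ)/sin δ ≈ 1.067.
p = a·p₁ + b·p₂ ≈ (0.471, 0.837, -0.278); φ = arcsin(p_z) ≈ -16.12°, λ = atan2(p_y, p_x) ≈ 60.61°.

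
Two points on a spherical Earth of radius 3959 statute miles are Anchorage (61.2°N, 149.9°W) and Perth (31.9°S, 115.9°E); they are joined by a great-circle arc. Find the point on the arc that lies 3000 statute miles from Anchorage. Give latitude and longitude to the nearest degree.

Write both endpoints as unit vectors p₁, p₂ with components (cos φ cos λ, cos φ sin λ, sin φ).
The central angle between the endpoints is δ = arccos(p₁·p₂) ≈ 2.086 rad (119.5°). The total great-circle distance is δ·R ≈ 2.086 × 3959 ≈ 8260 mi, so the target fraction is f = 3000/8260 ≈ 0.363.
Interpolate at f ≈ 0.363 with slerp weights a = sin((1−f)δ)/sin δ ≈ 1.116, b = sin(fδ)/sin δ ≈ 0.790.
p = a·p₁ + b·p₂ ≈ (-0.758, 0.334, 0.560); φ = arcsin(p_z) ≈ 34.08°, λ = atan2(p_y, p_x) ≈ 156.24°.

≈ 34°N, 156°E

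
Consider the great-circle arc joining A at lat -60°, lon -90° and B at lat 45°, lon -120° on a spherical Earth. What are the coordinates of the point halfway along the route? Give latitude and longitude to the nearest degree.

≈ lat -8°, lon -108°

The haversine formula gives a central angle δ ≈ 1.882 rad (107.8°) between the endpoints.
Interpolate at f = 1/2 with slerp weights a = sin((1−f)δ)/sin δ ≈ 0.849, b = sin(fδ)/sin δ ≈ 0.849.
p = a·p₁ + b·p₂ ≈ (-0.300, -0.944, -0.135); φ = arcsin(p_z) ≈ -7.75°, λ = atan2(p_y, p_x) ≈ -107.63°.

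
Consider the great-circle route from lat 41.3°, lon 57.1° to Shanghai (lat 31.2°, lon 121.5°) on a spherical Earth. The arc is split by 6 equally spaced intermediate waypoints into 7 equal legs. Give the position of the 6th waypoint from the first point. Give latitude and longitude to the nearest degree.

Write both endpoints as unit vectors p₁, p₂ with components (cos φ cos λ, cos φ sin λ, sin φ).
The central angle between the endpoints is δ = arccos(p₁·p₂) ≈ 0.903 rad (51.7°).
Interpolate at f = 6/7 with slerp weights a = sin((1−f)δ)/sin δ ≈ 0.164, b = sin(fδ)/sin δ ≈ 0.890.
p = a·p₁ + b·p₂ ≈ (-0.331, 0.753, 0.569); φ = arcsin(p_z) ≈ 34.70°, λ = atan2(p_y, p_x) ≈ 113.74°.

≈ lat 35°, lon 114°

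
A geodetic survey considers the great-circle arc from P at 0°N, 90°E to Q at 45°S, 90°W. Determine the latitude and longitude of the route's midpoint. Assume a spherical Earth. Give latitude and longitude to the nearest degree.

Write both endpoints as unit vectors p₁, p₂ with components (cos φ cos λ, cos φ sin λ, sin φ).
The central angle between the endpoints is δ = arccos(p₁·p₂) ≈ 2.356 rad (135.0°).
Interpolate at f = 1/2 with slerp weights a = sin((1−f)δ)/sin δ ≈ 1.307, b = sin(fδ)/sin δ ≈ 1.307.
p = a·p₁ + b·p₂ ≈ (0.000, 0.383, -0.924); φ = arcsin(p_z) ≈ -67.50°, λ = atan2(p_y, p_x) ≈ 90.00°.

≈ 68°S, 90°E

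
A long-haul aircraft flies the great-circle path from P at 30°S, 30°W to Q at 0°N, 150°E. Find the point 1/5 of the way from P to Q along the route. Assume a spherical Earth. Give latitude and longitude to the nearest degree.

From cos δ = sin φ₁ sin φ₂ + cos φ₁ cos φ₂ cos Δλ, the central angle is δ ≈ 2.618 rad (150.0°).
Interpolate at f = 1/5 with slerp weights a = sin((1−f)δ)/sin δ ≈ 1.732, b = sin(fδ)/sin δ ≈ 1.000.
p = a·p₁ + b·p₂ ≈ (0.433, -0.250, -0.866); φ = arcsin(p_z) ≈ -60.00°, λ = atan2(p_y, p_x) ≈ -30.00°.

≈ 60°S, 30°W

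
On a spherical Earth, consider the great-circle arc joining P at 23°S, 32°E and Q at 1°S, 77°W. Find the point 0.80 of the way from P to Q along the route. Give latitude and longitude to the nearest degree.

The haversine formula gives a central angle δ ≈ 1.868 rad (107.0°) between the endpoints.
Interpolate at f = 0.80 with slerp weights a = sin((1−f)δ)/sin δ ≈ 0.382, b = sin(fδ)/sin δ ≈ 1.043.
p = a·p₁ + b·p₂ ≈ (0.533, -0.830, -0.167); φ = arcsin(p_z) ≈ -9.63°, λ = atan2(p_y, p_x) ≈ -57.31°.

≈ 10°S, 57°W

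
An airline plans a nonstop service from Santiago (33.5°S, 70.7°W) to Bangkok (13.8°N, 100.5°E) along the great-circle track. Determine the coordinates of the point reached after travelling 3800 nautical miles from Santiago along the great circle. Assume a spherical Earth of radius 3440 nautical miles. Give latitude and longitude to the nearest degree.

Write both endpoints as unit vectors p₁, p₂ with components (cos φ cos λ, cos φ sin λ, sin φ).
The central angle between the endpoints is δ = arccos(p₁·p₂) ≈ 2.771 rad (158.7°). The total great-circle distance is δ·R ≈ 2.771 × 3440 ≈ 9531 nmi, so the target fraction is f = 3800/9531 ≈ 0.399.
Interpolate at f ≈ 0.399 with slerp weights a = sin((1−f)δ)/sin δ ≈ 2.745, b = sin(fδ)/sin δ ≈ 2.463.
p = a·p₁ + b·p₂ ≈ (0.321, 0.192, -0.928); φ = arcsin(p_z) ≈ -68.06°, λ = atan2(p_y, p_x) ≈ 30.88°.

≈ 68°S, 31°E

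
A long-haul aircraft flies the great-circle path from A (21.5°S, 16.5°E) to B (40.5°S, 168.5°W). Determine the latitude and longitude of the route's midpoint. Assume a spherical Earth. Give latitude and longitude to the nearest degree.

≈ (80°S, 37°E)

Convert each endpoint to a unit vector on the sphere (x = cos φ cos λ, y = cos φ sin λ, z = sin φ).
The central angle between the endpoints is δ = arccos(p₁·p₂) ≈ 2.056 rad (117.8°).
Interpolate at f = 1/2 with slerp weights a = sin((1−f)δ)/sin δ ≈ 0.968, b = sin(fδ)/sin δ ≈ 0.968.
p = a·p₁ + b·p₂ ≈ (0.142, 0.109, -0.984); φ = arcsin(p_z) ≈ -79.67°, λ = atan2(p_y, p_x) ≈ 37.47°.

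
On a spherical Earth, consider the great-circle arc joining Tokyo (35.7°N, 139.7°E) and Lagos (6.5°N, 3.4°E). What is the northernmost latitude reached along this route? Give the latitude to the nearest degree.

The great circle lies in the plane with unit normal n̂ = (p₁ × p₂)/|p₁ × p₂|.
Here n̂_z ≈ -0.651; the vertex latitude is φ_max = arccos|n̂_z| ≈ 49.4°.

≈ 49°N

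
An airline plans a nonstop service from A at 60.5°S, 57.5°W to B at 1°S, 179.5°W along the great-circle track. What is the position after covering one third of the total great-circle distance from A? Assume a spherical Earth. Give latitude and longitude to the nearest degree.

≈ 58°S, 129°W

Write both endpoints as unit vectors p₁, p₂ with components (cos φ cos λ, cos φ sin λ, sin φ).
The central angle between the endpoints is δ = arccos(p₁·p₂) ≈ 1.819 rad (104.2°).
Interpolate at f = 1/3 with slerp weights a = sin((1−f)δ)/sin δ ≈ 0.966, b = sin(fδ)/sin δ ≈ 0.588.
p = a·p₁ + b·p₂ ≈ (-0.332, -0.406, -0.851); φ = arcsin(p_z) ≈ -58.34°, λ = atan2(p_y, p_x) ≈ -129.26°.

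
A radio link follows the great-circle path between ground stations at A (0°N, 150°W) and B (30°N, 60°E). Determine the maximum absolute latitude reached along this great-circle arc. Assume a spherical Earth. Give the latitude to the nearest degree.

≈ 49°N

The great circle lies in the plane with unit normal n̂ = (p₁ × p₂)/|p₁ × p₂|.
Here n̂_z ≈ -0.655; the vertex latitude is φ_max = arccos|n̂_z| ≈ 49.1°.
Check via Clairaut: cos φ_max = |cos φ₁| · sin C = cos(0.0°)·sin(40.9°) ≈ 0.655, again giving ≈ 49.1°.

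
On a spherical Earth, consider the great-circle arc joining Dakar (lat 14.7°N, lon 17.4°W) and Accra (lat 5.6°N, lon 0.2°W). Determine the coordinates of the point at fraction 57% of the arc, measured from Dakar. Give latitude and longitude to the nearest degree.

The haversine formula gives a central angle δ ≈ 0.335 rad (19.2°) between the endpoints.
Interpolate at f = 0.57 with slerp weights a = sin((1−f)δ)/sin δ ≈ 0.437, b = sin(fδ)/sin δ ≈ 0.577.
p = a·p₁ + b·p₂ ≈ (0.978, -0.128, 0.167); φ = arcsin(p_z) ≈ 9.62°, λ = atan2(p_y, p_x) ≈ -7.48°.

≈ lat 10°N, lon 7°W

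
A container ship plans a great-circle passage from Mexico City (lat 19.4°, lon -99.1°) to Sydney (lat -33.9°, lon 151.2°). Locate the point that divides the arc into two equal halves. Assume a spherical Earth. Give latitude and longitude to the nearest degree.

≈ lat -12°, lon -149°

Convert each endpoint to a unit vector on the sphere (x = cos φ cos λ, y = cos φ sin λ, z = sin φ).
The central angle between the endpoints is δ = arccos(p₁·p₂) ≈ 2.037 rad (116.7°).
Interpolate at f = 1/2 with slerp weights a = sin((1−f)δ)/sin δ ≈ 0.953, b = sin(fδ)/sin δ ≈ 0.953.
p = a·p₁ + b·p₂ ≈ (-0.835, -0.506, -0.215); φ = arcsin(p_z) ≈ -12.41°, λ = atan2(p_y, p_x) ≈ -148.77°.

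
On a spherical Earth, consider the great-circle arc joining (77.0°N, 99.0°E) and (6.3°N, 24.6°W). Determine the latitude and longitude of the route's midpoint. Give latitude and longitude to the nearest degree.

The haversine formula gives a central angle δ ≈ 1.588 rad (91.0°) between the endpoints.
Interpolate at f = 1/2 with slerp weights a = sin((1−f)δ)/sin δ ≈ 0.713, b = sin(fδ)/sin δ ≈ 0.713.
p = a·p₁ + b·p₂ ≈ (0.619, -0.137, 0.773); φ = arcsin(p_z) ≈ 50.63°, λ = atan2(p_y, p_x) ≈ -12.44°.

≈ (51°N, 12°W)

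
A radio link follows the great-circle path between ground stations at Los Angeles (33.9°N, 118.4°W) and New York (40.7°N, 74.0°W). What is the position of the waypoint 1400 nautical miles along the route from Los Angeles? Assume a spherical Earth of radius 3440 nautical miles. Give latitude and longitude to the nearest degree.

Convert each endpoint to a unit vector on the sphere (x = cos φ cos λ, y = cos φ sin λ, z = sin φ).
The central angle between the endpoints is δ = arccos(p₁·p₂) ≈ 0.621 rad (35.6°). The total great-circle distance is δ·R ≈ 0.621 × 3440 ≈ 2136 nmi, so the target fraction is f = 1400/2136 ≈ 0.655.
Interpolate at f ≈ 0.655 with slerp weights a = sin((1−f)δ)/sin δ ≈ 0.365, b = sin(fδ)/sin δ ≈ 0.680.
p = a·p₁ + b·p₂ ≈ (-0.002, -0.762, 0.647); φ = arcsin(p_z) ≈ 40.33°, λ = atan2(p_y, p_x) ≈ -90.15°.

≈ (40°N, 90°W)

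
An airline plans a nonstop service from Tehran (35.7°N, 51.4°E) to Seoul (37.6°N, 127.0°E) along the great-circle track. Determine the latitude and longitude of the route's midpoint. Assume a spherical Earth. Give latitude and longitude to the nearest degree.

≈ 43°N, 89°E

Convert each endpoint to a unit vector on the sphere (x = cos φ cos λ, y = cos φ sin λ, z = sin φ).
The central angle between the endpoints is δ = arccos(p₁·p₂) ≈ 1.029 rad (58.9°).
Interpolate at f = 1/2 with slerp weights a = sin((1−f)δ)/sin δ ≈ 0.574, b = sin(fδ)/sin δ ≈ 0.574.
p = a·p₁ + b·p₂ ≈ (0.017, 0.728, 0.686); φ = arcsin(p_z) ≈ 43.28°, λ = atan2(p_y, p_x) ≈ 88.65°.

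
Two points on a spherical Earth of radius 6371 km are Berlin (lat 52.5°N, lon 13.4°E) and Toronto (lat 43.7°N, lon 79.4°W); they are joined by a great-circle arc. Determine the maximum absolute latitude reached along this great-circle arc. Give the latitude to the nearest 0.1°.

The great circle lies in the plane with unit normal n̂ = (p₁ × p₂)/|p₁ × p₂|.
Here n̂_z ≈ -0.517; the vertex latitude is φ_max = arccos|n̂_z| ≈ 58.9°.
Check via Clairaut: cos φ_max = |cos φ₁| · sin C = cos(52.5°)·sin(58.1°) ≈ 0.517, again giving ≈ 58.9°.

≈ 58.9°N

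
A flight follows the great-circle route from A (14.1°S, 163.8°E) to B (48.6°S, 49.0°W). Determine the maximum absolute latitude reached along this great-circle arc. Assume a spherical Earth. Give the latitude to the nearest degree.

The great circle lies in the plane with unit normal n̂ = (p₁ × p₂)/|p₁ × p₂|.
Here n̂_z ≈ +0.372; the vertex latitude is φ_max = arccos|n̂_z| ≈ 68.2°.
Check via Clairaut: cos φ_max = |cos φ₁| · sin C = cos(14.1°)·sin(157.5°) ≈ 0.372, again giving ≈ 68.2°.

≈ 68°S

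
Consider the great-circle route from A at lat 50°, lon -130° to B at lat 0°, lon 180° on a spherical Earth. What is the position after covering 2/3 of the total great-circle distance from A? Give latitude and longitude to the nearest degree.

The haversine formula gives a central angle δ ≈ 1.145 rad (65.6°) between the endpoints.
Interpolate at f = 2/3 with slerp weights a = sin((1−f)δ)/sin δ ≈ 0.409, b = sin(fδ)/sin δ ≈ 0.759.
p = a·p₁ + b·p₂ ≈ (-0.928, -0.201, 0.313); φ = arcsin(p_z) ≈ 18.26°, λ = atan2(p_y, p_x) ≈ -167.76°.

≈ lat 18°, lon -168°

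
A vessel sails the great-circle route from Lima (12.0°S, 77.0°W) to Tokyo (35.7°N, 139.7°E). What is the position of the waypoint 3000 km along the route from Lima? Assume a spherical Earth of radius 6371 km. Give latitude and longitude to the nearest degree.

≈ 6°N, 97°W

Convert each endpoint to a unit vector on the sphere (x = cos φ cos λ, y = cos φ sin λ, z = sin φ).
The central angle between the endpoints is δ = arccos(p₁·p₂) ≈ 2.431 rad (139.3°). The total great-circle distance is δ·R ≈ 2.431 × 6371 ≈ 15490 km, so the target fraction is f = 3000/15490 ≈ 0.194.
Interpolate at f ≈ 0.194 with slerp weights a = sin((1−f)δ)/sin δ ≈ 1.419, b = sin(fδ)/sin δ ≈ 0.696.
p = a·p₁ + b·p₂ ≈ (-0.119, -0.987, 0.111); φ = arcsin(p_z) ≈ 6.38°, λ = atan2(p_y, p_x) ≈ -96.86°.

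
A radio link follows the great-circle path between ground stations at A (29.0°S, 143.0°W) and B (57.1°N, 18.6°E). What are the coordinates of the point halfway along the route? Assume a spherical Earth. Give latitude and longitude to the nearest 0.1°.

Write both endpoints as unit vectors p₁, p₂ with components (cos φ cos λ, cos φ sin λ, sin φ).
The central angle between the endpoints is δ = arccos(p₁·p₂) ≈ 2.602 rad (149.1°).
Interpolate at f = 1/2 with slerp weights a = sin((1−f)δ)/sin δ ≈ 1.875, b = sin(fδ)/sin δ ≈ 1.875.
p = a·p₁ + b·p₂ ≈ (-0.345, -0.662, 0.665); φ = arcsin(p_z) ≈ 41.71°, λ = atan2(p_y, p_x) ≈ -117.48°.

≈ (41.7°N, 117.5°W)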